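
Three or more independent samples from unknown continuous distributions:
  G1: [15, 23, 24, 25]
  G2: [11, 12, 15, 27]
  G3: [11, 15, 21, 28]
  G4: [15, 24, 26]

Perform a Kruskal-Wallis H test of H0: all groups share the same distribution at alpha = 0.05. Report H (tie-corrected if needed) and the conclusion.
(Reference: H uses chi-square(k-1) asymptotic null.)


Step 1: Combine all N = 15 observations and assign midranks.
sorted (value, group, rank): (11,G2,1.5), (11,G3,1.5), (12,G2,3), (15,G1,5.5), (15,G2,5.5), (15,G3,5.5), (15,G4,5.5), (21,G3,8), (23,G1,9), (24,G1,10.5), (24,G4,10.5), (25,G1,12), (26,G4,13), (27,G2,14), (28,G3,15)
Step 2: Sum ranks within each group.
R_1 = 37 (n_1 = 4)
R_2 = 24 (n_2 = 4)
R_3 = 30 (n_3 = 4)
R_4 = 29 (n_4 = 3)
Step 3: H = 12/(N(N+1)) * sum(R_i^2/n_i) - 3(N+1)
     = 12/(15*16) * (37^2/4 + 24^2/4 + 30^2/4 + 29^2/3) - 3*16
     = 0.050000 * 991.583 - 48
     = 1.579167.
Step 4: Ties present; correction factor C = 1 - 72/(15^3 - 15) = 0.978571. Corrected H = 1.579167 / 0.978571 = 1.613747.
Step 5: Under H0, H ~ chi^2(3); p-value = 0.656277.
Step 6: alpha = 0.05. fail to reject H0.

H = 1.6137, df = 3, p = 0.656277, fail to reject H0.


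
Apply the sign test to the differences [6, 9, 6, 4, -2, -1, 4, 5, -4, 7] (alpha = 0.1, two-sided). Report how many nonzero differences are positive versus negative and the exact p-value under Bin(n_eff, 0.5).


Step 1: Discard zero differences. Original n = 10; n_eff = number of nonzero differences = 10.
Nonzero differences (with sign): +6, +9, +6, +4, -2, -1, +4, +5, -4, +7
Step 2: Count signs: positive = 7, negative = 3.
Step 3: Under H0: P(positive) = 0.5, so the number of positives S ~ Bin(10, 0.5).
Step 4: Two-sided exact p-value = sum of Bin(10,0.5) probabilities at or below the observed probability = 0.343750.
Step 5: alpha = 0.1. fail to reject H0.

n_eff = 10, pos = 7, neg = 3, p = 0.343750, fail to reject H0.


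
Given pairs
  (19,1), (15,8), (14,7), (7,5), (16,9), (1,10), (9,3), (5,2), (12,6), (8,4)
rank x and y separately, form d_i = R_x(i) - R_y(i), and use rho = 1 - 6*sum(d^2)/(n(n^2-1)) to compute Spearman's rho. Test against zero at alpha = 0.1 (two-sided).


Step 1: Rank x and y separately (midranks; no ties here).
rank(x): 19->10, 15->8, 14->7, 7->3, 16->9, 1->1, 9->5, 5->2, 12->6, 8->4
rank(y): 1->1, 8->8, 7->7, 5->5, 9->9, 10->10, 3->3, 2->2, 6->6, 4->4
Step 2: d_i = R_x(i) - R_y(i); compute d_i^2.
  (10-1)^2=81, (8-8)^2=0, (7-7)^2=0, (3-5)^2=4, (9-9)^2=0, (1-10)^2=81, (5-3)^2=4, (2-2)^2=0, (6-6)^2=0, (4-4)^2=0
sum(d^2) = 170.
Step 3: rho = 1 - 6*170 / (10*(10^2 - 1)) = 1 - 1020/990 = -0.030303.
Step 4: Under H0, t = rho * sqrt((n-2)/(1-rho^2)) = -0.0857 ~ t(8).
Step 5: Two-sided p-value from the t-distribution with 8 df = 0.933773.
Step 6: alpha = 0.1. fail to reject H0.

rho = -0.0303, p = 0.933773, fail to reject H0 at alpha = 0.1.


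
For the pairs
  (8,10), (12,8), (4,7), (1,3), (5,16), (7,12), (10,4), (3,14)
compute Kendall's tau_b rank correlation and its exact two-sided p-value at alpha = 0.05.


Step 1: Enumerate the 28 unordered pairs (i,j) with i<j and classify each by sign(x_j-x_i) * sign(y_j-y_i).
  (1,2):dx=+4,dy=-2->D; (1,3):dx=-4,dy=-3->C; (1,4):dx=-7,dy=-7->C; (1,5):dx=-3,dy=+6->D
  (1,6):dx=-1,dy=+2->D; (1,7):dx=+2,dy=-6->D; (1,8):dx=-5,dy=+4->D; (2,3):dx=-8,dy=-1->C
  (2,4):dx=-11,dy=-5->C; (2,5):dx=-7,dy=+8->D; (2,6):dx=-5,dy=+4->D; (2,7):dx=-2,dy=-4->C
  (2,8):dx=-9,dy=+6->D; (3,4):dx=-3,dy=-4->C; (3,5):dx=+1,dy=+9->C; (3,6):dx=+3,dy=+5->C
  (3,7):dx=+6,dy=-3->D; (3,8):dx=-1,dy=+7->D; (4,5):dx=+4,dy=+13->C; (4,6):dx=+6,dy=+9->C
  (4,7):dx=+9,dy=+1->C; (4,8):dx=+2,dy=+11->C; (5,6):dx=+2,dy=-4->D; (5,7):dx=+5,dy=-12->D
  (5,8):dx=-2,dy=-2->C; (6,7):dx=+3,dy=-8->D; (6,8):dx=-4,dy=+2->D; (7,8):dx=-7,dy=+10->D
Step 2: C = 13, D = 15, total pairs = 28.
Step 3: tau = (C - D)/(n(n-1)/2) = (13 - 15)/28 = -0.071429.
Step 4: Exact two-sided p-value (enumerate n! = 40320 permutations of y under H0): p = 0.904861.
Step 5: alpha = 0.05. fail to reject H0.

tau_b = -0.0714 (C=13, D=15), p = 0.904861, fail to reject H0.


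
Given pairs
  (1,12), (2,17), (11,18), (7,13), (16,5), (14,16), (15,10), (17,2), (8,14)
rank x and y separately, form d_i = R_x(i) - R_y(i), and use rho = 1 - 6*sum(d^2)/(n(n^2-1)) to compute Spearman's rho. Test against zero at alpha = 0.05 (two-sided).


Step 1: Rank x and y separately (midranks; no ties here).
rank(x): 1->1, 2->2, 11->5, 7->3, 16->8, 14->6, 15->7, 17->9, 8->4
rank(y): 12->4, 17->8, 18->9, 13->5, 5->2, 16->7, 10->3, 2->1, 14->6
Step 2: d_i = R_x(i) - R_y(i); compute d_i^2.
  (1-4)^2=9, (2-8)^2=36, (5-9)^2=16, (3-5)^2=4, (8-2)^2=36, (6-7)^2=1, (7-3)^2=16, (9-1)^2=64, (4-6)^2=4
sum(d^2) = 186.
Step 3: rho = 1 - 6*186 / (9*(9^2 - 1)) = 1 - 1116/720 = -0.550000.
Step 4: Under H0, t = rho * sqrt((n-2)/(1-rho^2)) = -1.7424 ~ t(7).
Step 5: Two-sided p-value from the t-distribution with 7 df = 0.124977.
Step 6: alpha = 0.05. fail to reject H0.

rho = -0.5500, p = 0.124977, fail to reject H0 at alpha = 0.05.


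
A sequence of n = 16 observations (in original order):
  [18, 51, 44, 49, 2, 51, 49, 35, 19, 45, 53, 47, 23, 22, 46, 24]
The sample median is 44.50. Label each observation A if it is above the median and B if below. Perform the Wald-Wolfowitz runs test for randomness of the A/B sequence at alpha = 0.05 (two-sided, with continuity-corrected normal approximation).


Step 1: Compute median = 44.50; label A = above, B = below.
Labels in order: BABABAABBAAABBAB  (n_A = 8, n_B = 8)
Step 2: Count runs R = 11.
Step 3: Under H0 (random ordering), E[R] = 2*n_A*n_B/(n_A+n_B) + 1 = 2*8*8/16 + 1 = 9.0000.
        Var[R] = 2*n_A*n_B*(2*n_A*n_B - n_A - n_B) / ((n_A+n_B)^2 * (n_A+n_B-1)) = 14336/3840 = 3.7333.
        SD[R] = 1.9322.
Step 4: Continuity-corrected z = (R - 0.5 - E[R]) / SD[R] = (11 - 0.5 - 9.0000) / 1.9322 = 0.7763.
Step 5: Two-sided p-value via normal approximation = 2*(1 - Phi(|z|)) = 0.437558.
Step 6: alpha = 0.05. fail to reject H0.

R = 11, z = 0.7763, p = 0.437558, fail to reject H0.


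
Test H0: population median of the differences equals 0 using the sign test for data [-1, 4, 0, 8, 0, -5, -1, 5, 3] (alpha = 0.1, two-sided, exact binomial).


Step 1: Discard zero differences. Original n = 9; n_eff = number of nonzero differences = 7.
Nonzero differences (with sign): -1, +4, +8, -5, -1, +5, +3
Step 2: Count signs: positive = 4, negative = 3.
Step 3: Under H0: P(positive) = 0.5, so the number of positives S ~ Bin(7, 0.5).
Step 4: Two-sided exact p-value = sum of Bin(7,0.5) probabilities at or below the observed probability = 1.000000.
Step 5: alpha = 0.1. fail to reject H0.

n_eff = 7, pos = 4, neg = 3, p = 1.000000, fail to reject H0.


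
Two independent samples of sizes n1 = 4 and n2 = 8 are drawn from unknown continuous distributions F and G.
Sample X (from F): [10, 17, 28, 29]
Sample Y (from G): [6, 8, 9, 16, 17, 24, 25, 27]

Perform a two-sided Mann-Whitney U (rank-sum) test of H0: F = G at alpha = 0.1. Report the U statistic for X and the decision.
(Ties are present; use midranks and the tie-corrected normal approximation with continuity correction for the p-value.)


Step 1: Combine and sort all 12 observations; assign midranks.
sorted (value, group): (6,Y), (8,Y), (9,Y), (10,X), (16,Y), (17,X), (17,Y), (24,Y), (25,Y), (27,Y), (28,X), (29,X)
ranks: 6->1, 8->2, 9->3, 10->4, 16->5, 17->6.5, 17->6.5, 24->8, 25->9, 27->10, 28->11, 29->12
Step 2: Rank sum for X: R1 = 4 + 6.5 + 11 + 12 = 33.5.
Step 3: U_X = R1 - n1(n1+1)/2 = 33.5 - 4*5/2 = 33.5 - 10 = 23.5.
       U_Y = n1*n2 - U_X = 32 - 23.5 = 8.5.
Step 4: Ties are present, so use the tie-corrected normal approximation (with continuity correction) for the p-value.
Step 5: p-value = 0.233663; compare to alpha = 0.1. fail to reject H0.

U_X = 23.5, p = 0.233663, fail to reject H0 at alpha = 0.1.


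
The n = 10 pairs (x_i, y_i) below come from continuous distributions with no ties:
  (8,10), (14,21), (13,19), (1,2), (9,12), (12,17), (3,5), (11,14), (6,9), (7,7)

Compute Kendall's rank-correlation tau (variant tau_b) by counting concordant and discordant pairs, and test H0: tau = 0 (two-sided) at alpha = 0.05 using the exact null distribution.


Step 1: Enumerate the 45 unordered pairs (i,j) with i<j and classify each by sign(x_j-x_i) * sign(y_j-y_i).
  (1,2):dx=+6,dy=+11->C; (1,3):dx=+5,dy=+9->C; (1,4):dx=-7,dy=-8->C; (1,5):dx=+1,dy=+2->C
  (1,6):dx=+4,dy=+7->C; (1,7):dx=-5,dy=-5->C; (1,8):dx=+3,dy=+4->C; (1,9):dx=-2,dy=-1->C
  (1,10):dx=-1,dy=-3->C; (2,3):dx=-1,dy=-2->C; (2,4):dx=-13,dy=-19->C; (2,5):dx=-5,dy=-9->C
  (2,6):dx=-2,dy=-4->C; (2,7):dx=-11,dy=-16->C; (2,8):dx=-3,dy=-7->C; (2,9):dx=-8,dy=-12->C
  (2,10):dx=-7,dy=-14->C; (3,4):dx=-12,dy=-17->C; (3,5):dx=-4,dy=-7->C; (3,6):dx=-1,dy=-2->C
  (3,7):dx=-10,dy=-14->C; (3,8):dx=-2,dy=-5->C; (3,9):dx=-7,dy=-10->C; (3,10):dx=-6,dy=-12->C
  (4,5):dx=+8,dy=+10->C; (4,6):dx=+11,dy=+15->C; (4,7):dx=+2,dy=+3->C; (4,8):dx=+10,dy=+12->C
  (4,9):dx=+5,dy=+7->C; (4,10):dx=+6,dy=+5->C; (5,6):dx=+3,dy=+5->C; (5,7):dx=-6,dy=-7->C
  (5,8):dx=+2,dy=+2->C; (5,9):dx=-3,dy=-3->C; (5,10):dx=-2,dy=-5->C; (6,7):dx=-9,dy=-12->C
  (6,8):dx=-1,dy=-3->C; (6,9):dx=-6,dy=-8->C; (6,10):dx=-5,dy=-10->C; (7,8):dx=+8,dy=+9->C
  (7,9):dx=+3,dy=+4->C; (7,10):dx=+4,dy=+2->C; (8,9):dx=-5,dy=-5->C; (8,10):dx=-4,dy=-7->C
  (9,10):dx=+1,dy=-2->D
Step 2: C = 44, D = 1, total pairs = 45.
Step 3: tau = (C - D)/(n(n-1)/2) = (44 - 1)/45 = 0.955556.
Step 4: Exact two-sided p-value (enumerate n! = 3628800 permutations of y under H0): p = 0.000006.
Step 5: alpha = 0.05. reject H0.

tau_b = 0.9556 (C=44, D=1), p = 0.000006, reject H0.


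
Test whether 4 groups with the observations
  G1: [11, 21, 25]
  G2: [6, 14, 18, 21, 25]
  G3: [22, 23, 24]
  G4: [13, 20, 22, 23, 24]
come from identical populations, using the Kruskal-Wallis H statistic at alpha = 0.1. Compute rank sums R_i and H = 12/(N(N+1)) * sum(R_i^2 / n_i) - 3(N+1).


Step 1: Combine all N = 16 observations and assign midranks.
sorted (value, group, rank): (6,G2,1), (11,G1,2), (13,G4,3), (14,G2,4), (18,G2,5), (20,G4,6), (21,G1,7.5), (21,G2,7.5), (22,G3,9.5), (22,G4,9.5), (23,G3,11.5), (23,G4,11.5), (24,G3,13.5), (24,G4,13.5), (25,G1,15.5), (25,G2,15.5)
Step 2: Sum ranks within each group.
R_1 = 25 (n_1 = 3)
R_2 = 33 (n_2 = 5)
R_3 = 34.5 (n_3 = 3)
R_4 = 43.5 (n_4 = 5)
Step 3: H = 12/(N(N+1)) * sum(R_i^2/n_i) - 3(N+1)
     = 12/(16*17) * (25^2/3 + 33^2/5 + 34.5^2/3 + 43.5^2/5) - 3*17
     = 0.044118 * 1201.33 - 51
     = 2.000000.
Step 4: Ties present; correction factor C = 1 - 30/(16^3 - 16) = 0.992647. Corrected H = 2.000000 / 0.992647 = 2.014815.
Step 5: Under H0, H ~ chi^2(3); p-value = 0.569338.
Step 6: alpha = 0.1. fail to reject H0.

H = 2.0148, df = 3, p = 0.569338, fail to reject H0.


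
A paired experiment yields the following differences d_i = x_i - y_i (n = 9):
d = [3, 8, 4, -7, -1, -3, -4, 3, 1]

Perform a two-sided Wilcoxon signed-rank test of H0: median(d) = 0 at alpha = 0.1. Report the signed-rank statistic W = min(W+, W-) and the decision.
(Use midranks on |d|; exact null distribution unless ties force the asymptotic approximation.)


Step 1: Drop any zero differences (none here) and take |d_i|.
|d| = [3, 8, 4, 7, 1, 3, 4, 3, 1]
Step 2: Midrank |d_i| (ties get averaged ranks).
ranks: |3|->4, |8|->9, |4|->6.5, |7|->8, |1|->1.5, |3|->4, |4|->6.5, |3|->4, |1|->1.5
Step 3: Attach original signs; sum ranks with positive sign and with negative sign.
W+ = 4 + 9 + 6.5 + 4 + 1.5 = 25
W- = 8 + 1.5 + 4 + 6.5 = 20
(Check: W+ + W- = 45 should equal n(n+1)/2 = 45.)
Step 4: Test statistic W = min(W+, W-) = 20.
Step 5: Ties in |d|, so use the tie-corrected normal approximation.
        E[W] = n(n+1)/4 = 9*10/4 = 22.5.
        Tie groups: |d|=1 (t=2), |d|=3 (t=3), |d|=4 (t=2); sum(t^3 - t) = 36.
        Var[W] = n(n+1)(2n+1)/24 - sum(t^3-t)/48 = 1710/24 - 36/48 = 70.5.
        z = (W - E[W]) / sqrt(Var[W]) = (20 - 22.5) / 8.3964 = -0.2977.
        Two-sided p = 2*Phi(z) = 0.765897.
Step 6: alpha = 0.1. fail to reject H0.

W+ = 25, W- = 20, W = min = 20, p = 0.765897, fail to reject H0.


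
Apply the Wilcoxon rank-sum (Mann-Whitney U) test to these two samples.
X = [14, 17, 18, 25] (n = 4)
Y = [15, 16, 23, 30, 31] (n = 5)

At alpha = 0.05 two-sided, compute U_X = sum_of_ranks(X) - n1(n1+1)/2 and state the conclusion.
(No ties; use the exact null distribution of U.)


Step 1: Combine and sort all 9 observations; assign midranks.
sorted (value, group): (14,X), (15,Y), (16,Y), (17,X), (18,X), (23,Y), (25,X), (30,Y), (31,Y)
ranks: 14->1, 15->2, 16->3, 17->4, 18->5, 23->6, 25->7, 30->8, 31->9
Step 2: Rank sum for X: R1 = 1 + 4 + 5 + 7 = 17.
Step 3: U_X = R1 - n1(n1+1)/2 = 17 - 4*5/2 = 17 - 10 = 7.
       U_Y = n1*n2 - U_X = 20 - 7 = 13.
Step 4: No ties, so the exact null distribution of U (based on enumerating the C(9,4) = 126 equally likely rank assignments) gives the two-sided p-value.
Step 5: p-value = 0.555556; compare to alpha = 0.05. fail to reject H0.

U_X = 7, p = 0.555556, fail to reject H0 at alpha = 0.05.


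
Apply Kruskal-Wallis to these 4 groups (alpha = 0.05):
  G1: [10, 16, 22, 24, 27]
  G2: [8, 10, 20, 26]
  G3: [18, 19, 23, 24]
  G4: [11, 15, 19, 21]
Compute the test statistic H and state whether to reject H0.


Step 1: Combine all N = 17 observations and assign midranks.
sorted (value, group, rank): (8,G2,1), (10,G1,2.5), (10,G2,2.5), (11,G4,4), (15,G4,5), (16,G1,6), (18,G3,7), (19,G3,8.5), (19,G4,8.5), (20,G2,10), (21,G4,11), (22,G1,12), (23,G3,13), (24,G1,14.5), (24,G3,14.5), (26,G2,16), (27,G1,17)
Step 2: Sum ranks within each group.
R_1 = 52 (n_1 = 5)
R_2 = 29.5 (n_2 = 4)
R_3 = 43 (n_3 = 4)
R_4 = 28.5 (n_4 = 4)
Step 3: H = 12/(N(N+1)) * sum(R_i^2/n_i) - 3(N+1)
     = 12/(17*18) * (52^2/5 + 29.5^2/4 + 43^2/4 + 28.5^2/4) - 3*18
     = 0.039216 * 1423.67 - 54
     = 1.830392.
Step 4: Ties present; correction factor C = 1 - 18/(17^3 - 17) = 0.996324. Corrected H = 1.830392 / 0.996324 = 1.837146.
Step 5: Under H0, H ~ chi^2(3); p-value = 0.606885.
Step 6: alpha = 0.05. fail to reject H0.

H = 1.8371, df = 3, p = 0.606885, fail to reject H0.


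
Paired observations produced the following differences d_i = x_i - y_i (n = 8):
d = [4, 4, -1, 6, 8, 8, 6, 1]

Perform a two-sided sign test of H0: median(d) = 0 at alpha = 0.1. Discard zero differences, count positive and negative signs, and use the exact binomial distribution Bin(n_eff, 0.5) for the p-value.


Step 1: Discard zero differences. Original n = 8; n_eff = number of nonzero differences = 8.
Nonzero differences (with sign): +4, +4, -1, +6, +8, +8, +6, +1
Step 2: Count signs: positive = 7, negative = 1.
Step 3: Under H0: P(positive) = 0.5, so the number of positives S ~ Bin(8, 0.5).
Step 4: Two-sided exact p-value = sum of Bin(8,0.5) probabilities at or below the observed probability = 0.070312.
Step 5: alpha = 0.1. reject H0.

n_eff = 8, pos = 7, neg = 1, p = 0.070312, reject H0.


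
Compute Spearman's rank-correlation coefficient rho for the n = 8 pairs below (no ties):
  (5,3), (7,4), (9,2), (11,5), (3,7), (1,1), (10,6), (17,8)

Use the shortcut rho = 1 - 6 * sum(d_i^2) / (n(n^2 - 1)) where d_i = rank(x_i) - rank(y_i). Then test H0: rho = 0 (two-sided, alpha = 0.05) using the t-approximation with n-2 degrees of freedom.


Step 1: Rank x and y separately (midranks; no ties here).
rank(x): 5->3, 7->4, 9->5, 11->7, 3->2, 1->1, 10->6, 17->8
rank(y): 3->3, 4->4, 2->2, 5->5, 7->7, 1->1, 6->6, 8->8
Step 2: d_i = R_x(i) - R_y(i); compute d_i^2.
  (3-3)^2=0, (4-4)^2=0, (5-2)^2=9, (7-5)^2=4, (2-7)^2=25, (1-1)^2=0, (6-6)^2=0, (8-8)^2=0
sum(d^2) = 38.
Step 3: rho = 1 - 6*38 / (8*(8^2 - 1)) = 1 - 228/504 = 0.547619.
Step 4: Under H0, t = rho * sqrt((n-2)/(1-rho^2)) = 1.6031 ~ t(6).
Step 5: Two-sided p-value from the t-distribution with 6 df = 0.160026.
Step 6: alpha = 0.05. fail to reject H0.

rho = 0.5476, p = 0.160026, fail to reject H0 at alpha = 0.05.


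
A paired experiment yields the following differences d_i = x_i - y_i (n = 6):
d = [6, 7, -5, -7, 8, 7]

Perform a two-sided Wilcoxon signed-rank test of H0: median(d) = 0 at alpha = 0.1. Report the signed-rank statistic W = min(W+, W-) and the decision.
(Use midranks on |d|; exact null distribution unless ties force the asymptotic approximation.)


Step 1: Drop any zero differences (none here) and take |d_i|.
|d| = [6, 7, 5, 7, 8, 7]
Step 2: Midrank |d_i| (ties get averaged ranks).
ranks: |6|->2, |7|->4, |5|->1, |7|->4, |8|->6, |7|->4
Step 3: Attach original signs; sum ranks with positive sign and with negative sign.
W+ = 2 + 4 + 6 + 4 = 16
W- = 1 + 4 = 5
(Check: W+ + W- = 21 should equal n(n+1)/2 = 21.)
Step 4: Test statistic W = min(W+, W-) = 5.
Step 5: Ties in |d|, so use the tie-corrected normal approximation.
        E[W] = n(n+1)/4 = 6*7/4 = 10.5.
        Tie groups: |d|=7 (t=3); sum(t^3 - t) = 24.
        Var[W] = n(n+1)(2n+1)/24 - sum(t^3-t)/48 = 546/24 - 24/48 = 22.25.
        z = (W - E[W]) / sqrt(Var[W]) = (5 - 10.5) / 4.7170 = -1.1660.
        Two-sided p = 2*Phi(z) = 0.243615.
Step 6: alpha = 0.1. fail to reject H0.

W+ = 16, W- = 5, W = min = 5, p = 0.243615, fail to reject H0.


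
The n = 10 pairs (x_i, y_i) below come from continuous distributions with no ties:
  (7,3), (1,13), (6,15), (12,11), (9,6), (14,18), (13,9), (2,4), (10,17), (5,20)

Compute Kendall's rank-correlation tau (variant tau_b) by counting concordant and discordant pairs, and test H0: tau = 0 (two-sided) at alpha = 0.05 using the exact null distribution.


Step 1: Enumerate the 45 unordered pairs (i,j) with i<j and classify each by sign(x_j-x_i) * sign(y_j-y_i).
  (1,2):dx=-6,dy=+10->D; (1,3):dx=-1,dy=+12->D; (1,4):dx=+5,dy=+8->C; (1,5):dx=+2,dy=+3->C
  (1,6):dx=+7,dy=+15->C; (1,7):dx=+6,dy=+6->C; (1,8):dx=-5,dy=+1->D; (1,9):dx=+3,dy=+14->C
  (1,10):dx=-2,dy=+17->D; (2,3):dx=+5,dy=+2->C; (2,4):dx=+11,dy=-2->D; (2,5):dx=+8,dy=-7->D
  (2,6):dx=+13,dy=+5->C; (2,7):dx=+12,dy=-4->D; (2,8):dx=+1,dy=-9->D; (2,9):dx=+9,dy=+4->C
  (2,10):dx=+4,dy=+7->C; (3,4):dx=+6,dy=-4->D; (3,5):dx=+3,dy=-9->D; (3,6):dx=+8,dy=+3->C
  (3,7):dx=+7,dy=-6->D; (3,8):dx=-4,dy=-11->C; (3,9):dx=+4,dy=+2->C; (3,10):dx=-1,dy=+5->D
  (4,5):dx=-3,dy=-5->C; (4,6):dx=+2,dy=+7->C; (4,7):dx=+1,dy=-2->D; (4,8):dx=-10,dy=-7->C
  (4,9):dx=-2,dy=+6->D; (4,10):dx=-7,dy=+9->D; (5,6):dx=+5,dy=+12->C; (5,7):dx=+4,dy=+3->C
  (5,8):dx=-7,dy=-2->C; (5,9):dx=+1,dy=+11->C; (5,10):dx=-4,dy=+14->D; (6,7):dx=-1,dy=-9->C
  (6,8):dx=-12,dy=-14->C; (6,9):dx=-4,dy=-1->C; (6,10):dx=-9,dy=+2->D; (7,8):dx=-11,dy=-5->C
  (7,9):dx=-3,dy=+8->D; (7,10):dx=-8,dy=+11->D; (8,9):dx=+8,dy=+13->C; (8,10):dx=+3,dy=+16->C
  (9,10):dx=-5,dy=+3->D
Step 2: C = 25, D = 20, total pairs = 45.
Step 3: tau = (C - D)/(n(n-1)/2) = (25 - 20)/45 = 0.111111.
Step 4: Exact two-sided p-value (enumerate n! = 3628800 permutations of y under H0): p = 0.727490.
Step 5: alpha = 0.05. fail to reject H0.

tau_b = 0.1111 (C=25, D=20), p = 0.727490, fail to reject H0.


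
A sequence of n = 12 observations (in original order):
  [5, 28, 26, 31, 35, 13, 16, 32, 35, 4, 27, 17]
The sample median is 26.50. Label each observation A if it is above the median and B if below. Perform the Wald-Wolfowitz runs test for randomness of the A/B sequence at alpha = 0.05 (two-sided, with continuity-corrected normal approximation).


Step 1: Compute median = 26.50; label A = above, B = below.
Labels in order: BABAABBAABAB  (n_A = 6, n_B = 6)
Step 2: Count runs R = 9.
Step 3: Under H0 (random ordering), E[R] = 2*n_A*n_B/(n_A+n_B) + 1 = 2*6*6/12 + 1 = 7.0000.
        Var[R] = 2*n_A*n_B*(2*n_A*n_B - n_A - n_B) / ((n_A+n_B)^2 * (n_A+n_B-1)) = 4320/1584 = 2.7273.
        SD[R] = 1.6514.
Step 4: Continuity-corrected z = (R - 0.5 - E[R]) / SD[R] = (9 - 0.5 - 7.0000) / 1.6514 = 0.9083.
Step 5: Two-sided p-value via normal approximation = 2*(1 - Phi(|z|)) = 0.363722.
Step 6: alpha = 0.05. fail to reject H0.

R = 9, z = 0.9083, p = 0.363722, fail to reject H0.


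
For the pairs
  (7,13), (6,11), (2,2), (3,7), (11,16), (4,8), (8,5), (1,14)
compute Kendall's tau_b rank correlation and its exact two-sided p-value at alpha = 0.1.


Step 1: Enumerate the 28 unordered pairs (i,j) with i<j and classify each by sign(x_j-x_i) * sign(y_j-y_i).
  (1,2):dx=-1,dy=-2->C; (1,3):dx=-5,dy=-11->C; (1,4):dx=-4,dy=-6->C; (1,5):dx=+4,dy=+3->C
  (1,6):dx=-3,dy=-5->C; (1,7):dx=+1,dy=-8->D; (1,8):dx=-6,dy=+1->D; (2,3):dx=-4,dy=-9->C
  (2,4):dx=-3,dy=-4->C; (2,5):dx=+5,dy=+5->C; (2,6):dx=-2,dy=-3->C; (2,7):dx=+2,dy=-6->D
  (2,8):dx=-5,dy=+3->D; (3,4):dx=+1,dy=+5->C; (3,5):dx=+9,dy=+14->C; (3,6):dx=+2,dy=+6->C
  (3,7):dx=+6,dy=+3->C; (3,8):dx=-1,dy=+12->D; (4,5):dx=+8,dy=+9->C; (4,6):dx=+1,dy=+1->C
  (4,7):dx=+5,dy=-2->D; (4,8):dx=-2,dy=+7->D; (5,6):dx=-7,dy=-8->C; (5,7):dx=-3,dy=-11->C
  (5,8):dx=-10,dy=-2->C; (6,7):dx=+4,dy=-3->D; (6,8):dx=-3,dy=+6->D; (7,8):dx=-7,dy=+9->D
Step 2: C = 18, D = 10, total pairs = 28.
Step 3: tau = (C - D)/(n(n-1)/2) = (18 - 10)/28 = 0.285714.
Step 4: Exact two-sided p-value (enumerate n! = 40320 permutations of y under H0): p = 0.398760.
Step 5: alpha = 0.1. fail to reject H0.

tau_b = 0.2857 (C=18, D=10), p = 0.398760, fail to reject H0.


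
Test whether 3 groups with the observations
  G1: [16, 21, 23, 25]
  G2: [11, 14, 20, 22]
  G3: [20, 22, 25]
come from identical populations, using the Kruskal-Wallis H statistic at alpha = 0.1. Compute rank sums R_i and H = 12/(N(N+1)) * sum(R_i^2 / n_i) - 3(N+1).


Step 1: Combine all N = 11 observations and assign midranks.
sorted (value, group, rank): (11,G2,1), (14,G2,2), (16,G1,3), (20,G2,4.5), (20,G3,4.5), (21,G1,6), (22,G2,7.5), (22,G3,7.5), (23,G1,9), (25,G1,10.5), (25,G3,10.5)
Step 2: Sum ranks within each group.
R_1 = 28.5 (n_1 = 4)
R_2 = 15 (n_2 = 4)
R_3 = 22.5 (n_3 = 3)
Step 3: H = 12/(N(N+1)) * sum(R_i^2/n_i) - 3(N+1)
     = 12/(11*12) * (28.5^2/4 + 15^2/4 + 22.5^2/3) - 3*12
     = 0.090909 * 428.062 - 36
     = 2.914773.
Step 4: Ties present; correction factor C = 1 - 18/(11^3 - 11) = 0.986364. Corrected H = 2.914773 / 0.986364 = 2.955069.
Step 5: Under H0, H ~ chi^2(2); p-value = 0.228200.
Step 6: alpha = 0.1. fail to reject H0.

H = 2.9551, df = 2, p = 0.228200, fail to reject H0.


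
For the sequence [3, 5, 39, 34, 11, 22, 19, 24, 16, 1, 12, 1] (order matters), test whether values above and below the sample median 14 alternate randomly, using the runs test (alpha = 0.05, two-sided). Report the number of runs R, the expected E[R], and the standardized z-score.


Step 1: Compute median = 14; label A = above, B = below.
Labels in order: BBAABAAAABBB  (n_A = 6, n_B = 6)
Step 2: Count runs R = 5.
Step 3: Under H0 (random ordering), E[R] = 2*n_A*n_B/(n_A+n_B) + 1 = 2*6*6/12 + 1 = 7.0000.
        Var[R] = 2*n_A*n_B*(2*n_A*n_B - n_A - n_B) / ((n_A+n_B)^2 * (n_A+n_B-1)) = 4320/1584 = 2.7273.
        SD[R] = 1.6514.
Step 4: Continuity-corrected z = (R + 0.5 - E[R]) / SD[R] = (5 + 0.5 - 7.0000) / 1.6514 = -0.9083.
Step 5: Two-sided p-value via normal approximation = 2*(1 - Phi(|z|)) = 0.363722.
Step 6: alpha = 0.05. fail to reject H0.

R = 5, z = -0.9083, p = 0.363722, fail to reject H0.


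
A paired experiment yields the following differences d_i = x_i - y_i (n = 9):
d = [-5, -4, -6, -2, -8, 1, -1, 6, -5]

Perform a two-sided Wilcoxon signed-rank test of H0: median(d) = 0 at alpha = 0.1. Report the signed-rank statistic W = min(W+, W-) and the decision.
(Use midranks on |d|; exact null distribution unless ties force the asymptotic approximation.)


Step 1: Drop any zero differences (none here) and take |d_i|.
|d| = [5, 4, 6, 2, 8, 1, 1, 6, 5]
Step 2: Midrank |d_i| (ties get averaged ranks).
ranks: |5|->5.5, |4|->4, |6|->7.5, |2|->3, |8|->9, |1|->1.5, |1|->1.5, |6|->7.5, |5|->5.5
Step 3: Attach original signs; sum ranks with positive sign and with negative sign.
W+ = 1.5 + 7.5 = 9
W- = 5.5 + 4 + 7.5 + 3 + 9 + 1.5 + 5.5 = 36
(Check: W+ + W- = 45 should equal n(n+1)/2 = 45.)
Step 4: Test statistic W = min(W+, W-) = 9.
Step 5: Ties in |d|, so use the tie-corrected normal approximation.
        E[W] = n(n+1)/4 = 9*10/4 = 22.5.
        Tie groups: |d|=1 (t=2), |d|=5 (t=2), |d|=6 (t=2); sum(t^3 - t) = 18.
        Var[W] = n(n+1)(2n+1)/24 - sum(t^3-t)/48 = 1710/24 - 18/48 = 70.875.
        z = (W - E[W]) / sqrt(Var[W]) = (9 - 22.5) / 8.4187 = -1.6036.
        Two-sided p = 2*Phi(z) = 0.108809.
Step 6: alpha = 0.1. fail to reject H0.

W+ = 9, W- = 36, W = min = 9, p = 0.108809, fail to reject H0.


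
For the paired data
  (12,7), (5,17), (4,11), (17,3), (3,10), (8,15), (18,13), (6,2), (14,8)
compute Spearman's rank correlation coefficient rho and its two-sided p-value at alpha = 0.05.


Step 1: Rank x and y separately (midranks; no ties here).
rank(x): 12->6, 5->3, 4->2, 17->8, 3->1, 8->5, 18->9, 6->4, 14->7
rank(y): 7->3, 17->9, 11->6, 3->2, 10->5, 15->8, 13->7, 2->1, 8->4
Step 2: d_i = R_x(i) - R_y(i); compute d_i^2.
  (6-3)^2=9, (3-9)^2=36, (2-6)^2=16, (8-2)^2=36, (1-5)^2=16, (5-8)^2=9, (9-7)^2=4, (4-1)^2=9, (7-4)^2=9
sum(d^2) = 144.
Step 3: rho = 1 - 6*144 / (9*(9^2 - 1)) = 1 - 864/720 = -0.200000.
Step 4: Under H0, t = rho * sqrt((n-2)/(1-rho^2)) = -0.5401 ~ t(7).
Step 5: Two-sided p-value from the t-distribution with 7 df = 0.605901.
Step 6: alpha = 0.05. fail to reject H0.

rho = -0.2000, p = 0.605901, fail to reject H0 at alpha = 0.05.


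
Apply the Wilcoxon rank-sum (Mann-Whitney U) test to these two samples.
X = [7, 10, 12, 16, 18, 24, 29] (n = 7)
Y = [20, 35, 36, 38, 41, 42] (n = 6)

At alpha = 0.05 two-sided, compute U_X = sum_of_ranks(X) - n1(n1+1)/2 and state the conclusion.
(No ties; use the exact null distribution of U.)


Step 1: Combine and sort all 13 observations; assign midranks.
sorted (value, group): (7,X), (10,X), (12,X), (16,X), (18,X), (20,Y), (24,X), (29,X), (35,Y), (36,Y), (38,Y), (41,Y), (42,Y)
ranks: 7->1, 10->2, 12->3, 16->4, 18->5, 20->6, 24->7, 29->8, 35->9, 36->10, 38->11, 41->12, 42->13
Step 2: Rank sum for X: R1 = 1 + 2 + 3 + 4 + 5 + 7 + 8 = 30.
Step 3: U_X = R1 - n1(n1+1)/2 = 30 - 7*8/2 = 30 - 28 = 2.
       U_Y = n1*n2 - U_X = 42 - 2 = 40.
Step 4: No ties, so the exact null distribution of U (based on enumerating the C(13,7) = 1716 equally likely rank assignments) gives the two-sided p-value.
Step 5: p-value = 0.004662; compare to alpha = 0.05. reject H0.

U_X = 2, p = 0.004662, reject H0 at alpha = 0.05.


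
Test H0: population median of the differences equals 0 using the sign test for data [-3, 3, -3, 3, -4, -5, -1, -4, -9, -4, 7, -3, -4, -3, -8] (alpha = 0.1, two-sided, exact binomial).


Step 1: Discard zero differences. Original n = 15; n_eff = number of nonzero differences = 15.
Nonzero differences (with sign): -3, +3, -3, +3, -4, -5, -1, -4, -9, -4, +7, -3, -4, -3, -8
Step 2: Count signs: positive = 3, negative = 12.
Step 3: Under H0: P(positive) = 0.5, so the number of positives S ~ Bin(15, 0.5).
Step 4: Two-sided exact p-value = sum of Bin(15,0.5) probabilities at or below the observed probability = 0.035156.
Step 5: alpha = 0.1. reject H0.

n_eff = 15, pos = 3, neg = 12, p = 0.035156, reject H0.


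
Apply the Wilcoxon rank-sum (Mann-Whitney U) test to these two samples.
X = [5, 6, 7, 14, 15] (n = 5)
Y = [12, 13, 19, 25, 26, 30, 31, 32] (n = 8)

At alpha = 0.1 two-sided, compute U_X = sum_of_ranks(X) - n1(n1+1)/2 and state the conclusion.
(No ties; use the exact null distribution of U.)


Step 1: Combine and sort all 13 observations; assign midranks.
sorted (value, group): (5,X), (6,X), (7,X), (12,Y), (13,Y), (14,X), (15,X), (19,Y), (25,Y), (26,Y), (30,Y), (31,Y), (32,Y)
ranks: 5->1, 6->2, 7->3, 12->4, 13->5, 14->6, 15->7, 19->8, 25->9, 26->10, 30->11, 31->12, 32->13
Step 2: Rank sum for X: R1 = 1 + 2 + 3 + 6 + 7 = 19.
Step 3: U_X = R1 - n1(n1+1)/2 = 19 - 5*6/2 = 19 - 15 = 4.
       U_Y = n1*n2 - U_X = 40 - 4 = 36.
Step 4: No ties, so the exact null distribution of U (based on enumerating the C(13,5) = 1287 equally likely rank assignments) gives the two-sided p-value.
Step 5: p-value = 0.018648; compare to alpha = 0.1. reject H0.

U_X = 4, p = 0.018648, reject H0 at alpha = 0.1.


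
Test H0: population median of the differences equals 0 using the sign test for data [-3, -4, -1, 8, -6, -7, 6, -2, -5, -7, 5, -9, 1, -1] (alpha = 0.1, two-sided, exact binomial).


Step 1: Discard zero differences. Original n = 14; n_eff = number of nonzero differences = 14.
Nonzero differences (with sign): -3, -4, -1, +8, -6, -7, +6, -2, -5, -7, +5, -9, +1, -1
Step 2: Count signs: positive = 4, negative = 10.
Step 3: Under H0: P(positive) = 0.5, so the number of positives S ~ Bin(14, 0.5).
Step 4: Two-sided exact p-value = sum of Bin(14,0.5) probabilities at or below the observed probability = 0.179565.
Step 5: alpha = 0.1. fail to reject H0.

n_eff = 14, pos = 4, neg = 10, p = 0.179565, fail to reject H0.


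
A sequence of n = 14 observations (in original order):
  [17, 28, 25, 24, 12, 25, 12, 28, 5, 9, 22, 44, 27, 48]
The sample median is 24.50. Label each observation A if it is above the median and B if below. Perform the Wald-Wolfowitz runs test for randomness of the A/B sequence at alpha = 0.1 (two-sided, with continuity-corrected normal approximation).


Step 1: Compute median = 24.50; label A = above, B = below.
Labels in order: BAABBABABBBAAA  (n_A = 7, n_B = 7)
Step 2: Count runs R = 8.
Step 3: Under H0 (random ordering), E[R] = 2*n_A*n_B/(n_A+n_B) + 1 = 2*7*7/14 + 1 = 8.0000.
        Var[R] = 2*n_A*n_B*(2*n_A*n_B - n_A - n_B) / ((n_A+n_B)^2 * (n_A+n_B-1)) = 8232/2548 = 3.2308.
        SD[R] = 1.7974.
Step 4: R = E[R], so z = 0 with no continuity correction.
Step 5: Two-sided p-value via normal approximation = 2*(1 - Phi(|z|)) = 1.000000.
Step 6: alpha = 0.1. fail to reject H0.

R = 8, z = 0.0000, p = 1.000000, fail to reject H0.


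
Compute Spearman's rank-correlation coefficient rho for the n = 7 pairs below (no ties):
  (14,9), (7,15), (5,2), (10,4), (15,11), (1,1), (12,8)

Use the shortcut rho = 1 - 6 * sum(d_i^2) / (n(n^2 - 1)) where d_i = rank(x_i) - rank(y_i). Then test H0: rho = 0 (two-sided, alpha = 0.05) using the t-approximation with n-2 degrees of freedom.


Step 1: Rank x and y separately (midranks; no ties here).
rank(x): 14->6, 7->3, 5->2, 10->4, 15->7, 1->1, 12->5
rank(y): 9->5, 15->7, 2->2, 4->3, 11->6, 1->1, 8->4
Step 2: d_i = R_x(i) - R_y(i); compute d_i^2.
  (6-5)^2=1, (3-7)^2=16, (2-2)^2=0, (4-3)^2=1, (7-6)^2=1, (1-1)^2=0, (5-4)^2=1
sum(d^2) = 20.
Step 3: rho = 1 - 6*20 / (7*(7^2 - 1)) = 1 - 120/336 = 0.642857.
Step 4: Under H0, t = rho * sqrt((n-2)/(1-rho^2)) = 1.8766 ~ t(5).
Step 5: Two-sided p-value from the t-distribution with 5 df = 0.119392.
Step 6: alpha = 0.05. fail to reject H0.

rho = 0.6429, p = 0.119392, fail to reject H0 at alpha = 0.05.


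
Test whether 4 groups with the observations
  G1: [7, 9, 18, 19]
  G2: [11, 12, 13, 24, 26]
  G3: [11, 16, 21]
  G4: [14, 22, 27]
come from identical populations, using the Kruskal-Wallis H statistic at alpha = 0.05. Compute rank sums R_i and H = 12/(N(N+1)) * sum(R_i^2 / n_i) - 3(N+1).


Step 1: Combine all N = 15 observations and assign midranks.
sorted (value, group, rank): (7,G1,1), (9,G1,2), (11,G2,3.5), (11,G3,3.5), (12,G2,5), (13,G2,6), (14,G4,7), (16,G3,8), (18,G1,9), (19,G1,10), (21,G3,11), (22,G4,12), (24,G2,13), (26,G2,14), (27,G4,15)
Step 2: Sum ranks within each group.
R_1 = 22 (n_1 = 4)
R_2 = 41.5 (n_2 = 5)
R_3 = 22.5 (n_3 = 3)
R_4 = 34 (n_4 = 3)
Step 3: H = 12/(N(N+1)) * sum(R_i^2/n_i) - 3(N+1)
     = 12/(15*16) * (22^2/4 + 41.5^2/5 + 22.5^2/3 + 34^2/3) - 3*16
     = 0.050000 * 1019.53 - 48
     = 2.976667.
Step 4: Ties present; correction factor C = 1 - 6/(15^3 - 15) = 0.998214. Corrected H = 2.976667 / 0.998214 = 2.981992.
Step 5: Under H0, H ~ chi^2(3); p-value = 0.394410.
Step 6: alpha = 0.05. fail to reject H0.

H = 2.9820, df = 3, p = 0.394410, fail to reject H0.


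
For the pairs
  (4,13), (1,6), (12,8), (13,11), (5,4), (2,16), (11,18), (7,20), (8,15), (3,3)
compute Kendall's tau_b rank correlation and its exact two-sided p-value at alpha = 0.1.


Step 1: Enumerate the 45 unordered pairs (i,j) with i<j and classify each by sign(x_j-x_i) * sign(y_j-y_i).
  (1,2):dx=-3,dy=-7->C; (1,3):dx=+8,dy=-5->D; (1,4):dx=+9,dy=-2->D; (1,5):dx=+1,dy=-9->D
  (1,6):dx=-2,dy=+3->D; (1,7):dx=+7,dy=+5->C; (1,8):dx=+3,dy=+7->C; (1,9):dx=+4,dy=+2->C
  (1,10):dx=-1,dy=-10->C; (2,3):dx=+11,dy=+2->C; (2,4):dx=+12,dy=+5->C; (2,5):dx=+4,dy=-2->D
  (2,6):dx=+1,dy=+10->C; (2,7):dx=+10,dy=+12->C; (2,8):dx=+6,dy=+14->C; (2,9):dx=+7,dy=+9->C
  (2,10):dx=+2,dy=-3->D; (3,4):dx=+1,dy=+3->C; (3,5):dx=-7,dy=-4->C; (3,6):dx=-10,dy=+8->D
  (3,7):dx=-1,dy=+10->D; (3,8):dx=-5,dy=+12->D; (3,9):dx=-4,dy=+7->D; (3,10):dx=-9,dy=-5->C
  (4,5):dx=-8,dy=-7->C; (4,6):dx=-11,dy=+5->D; (4,7):dx=-2,dy=+7->D; (4,8):dx=-6,dy=+9->D
  (4,9):dx=-5,dy=+4->D; (4,10):dx=-10,dy=-8->C; (5,6):dx=-3,dy=+12->D; (5,7):dx=+6,dy=+14->C
  (5,8):dx=+2,dy=+16->C; (5,9):dx=+3,dy=+11->C; (5,10):dx=-2,dy=-1->C; (6,7):dx=+9,dy=+2->C
  (6,8):dx=+5,dy=+4->C; (6,9):dx=+6,dy=-1->D; (6,10):dx=+1,dy=-13->D; (7,8):dx=-4,dy=+2->D
  (7,9):dx=-3,dy=-3->C; (7,10):dx=-8,dy=-15->C; (8,9):dx=+1,dy=-5->D; (8,10):dx=-4,dy=-17->C
  (9,10):dx=-5,dy=-12->C
Step 2: C = 26, D = 19, total pairs = 45.
Step 3: tau = (C - D)/(n(n-1)/2) = (26 - 19)/45 = 0.155556.
Step 4: Exact two-sided p-value (enumerate n! = 3628800 permutations of y under H0): p = 0.600654.
Step 5: alpha = 0.1. fail to reject H0.

tau_b = 0.1556 (C=26, D=19), p = 0.600654, fail to reject H0.


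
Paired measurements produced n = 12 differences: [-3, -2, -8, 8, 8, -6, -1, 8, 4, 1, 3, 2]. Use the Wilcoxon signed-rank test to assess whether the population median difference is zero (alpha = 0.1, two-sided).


Step 1: Drop any zero differences (none here) and take |d_i|.
|d| = [3, 2, 8, 8, 8, 6, 1, 8, 4, 1, 3, 2]
Step 2: Midrank |d_i| (ties get averaged ranks).
ranks: |3|->5.5, |2|->3.5, |8|->10.5, |8|->10.5, |8|->10.5, |6|->8, |1|->1.5, |8|->10.5, |4|->7, |1|->1.5, |3|->5.5, |2|->3.5
Step 3: Attach original signs; sum ranks with positive sign and with negative sign.
W+ = 10.5 + 10.5 + 10.5 + 7 + 1.5 + 5.5 + 3.5 = 49
W- = 5.5 + 3.5 + 10.5 + 8 + 1.5 = 29
(Check: W+ + W- = 78 should equal n(n+1)/2 = 78.)
Step 4: Test statistic W = min(W+, W-) = 29.
Step 5: Ties in |d|, so use the tie-corrected normal approximation.
        E[W] = n(n+1)/4 = 12*13/4 = 39.
        Tie groups: |d|=1 (t=2), |d|=2 (t=2), |d|=3 (t=2), |d|=8 (t=4); sum(t^3 - t) = 78.
        Var[W] = n(n+1)(2n+1)/24 - sum(t^3-t)/48 = 3900/24 - 78/48 = 160.875.
        z = (W - E[W]) / sqrt(Var[W]) = (29 - 39) / 12.6837 = -0.7884.
        Two-sided p = 2*Phi(z) = 0.430453.
Step 6: alpha = 0.1. fail to reject H0.

W+ = 49, W- = 29, W = min = 29, p = 0.430453, fail to reject H0.


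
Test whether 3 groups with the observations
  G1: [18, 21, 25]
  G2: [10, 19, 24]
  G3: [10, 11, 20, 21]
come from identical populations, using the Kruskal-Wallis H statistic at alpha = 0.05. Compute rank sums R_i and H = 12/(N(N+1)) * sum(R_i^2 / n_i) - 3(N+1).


Step 1: Combine all N = 10 observations and assign midranks.
sorted (value, group, rank): (10,G2,1.5), (10,G3,1.5), (11,G3,3), (18,G1,4), (19,G2,5), (20,G3,6), (21,G1,7.5), (21,G3,7.5), (24,G2,9), (25,G1,10)
Step 2: Sum ranks within each group.
R_1 = 21.5 (n_1 = 3)
R_2 = 15.5 (n_2 = 3)
R_3 = 18 (n_3 = 4)
Step 3: H = 12/(N(N+1)) * sum(R_i^2/n_i) - 3(N+1)
     = 12/(10*11) * (21.5^2/3 + 15.5^2/3 + 18^2/4) - 3*11
     = 0.109091 * 315.167 - 33
     = 1.381818.
Step 4: Ties present; correction factor C = 1 - 12/(10^3 - 10) = 0.987879. Corrected H = 1.381818 / 0.987879 = 1.398773.
Step 5: Under H0, H ~ chi^2(2); p-value = 0.496890.
Step 6: alpha = 0.05. fail to reject H0.

H = 1.3988, df = 2, p = 0.496890, fail to reject H0.


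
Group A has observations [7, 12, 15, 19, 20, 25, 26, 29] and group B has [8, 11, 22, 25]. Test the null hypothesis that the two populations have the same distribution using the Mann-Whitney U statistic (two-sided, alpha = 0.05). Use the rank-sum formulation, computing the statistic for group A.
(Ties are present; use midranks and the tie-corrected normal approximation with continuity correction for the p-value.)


Step 1: Combine and sort all 12 observations; assign midranks.
sorted (value, group): (7,X), (8,Y), (11,Y), (12,X), (15,X), (19,X), (20,X), (22,Y), (25,X), (25,Y), (26,X), (29,X)
ranks: 7->1, 8->2, 11->3, 12->4, 15->5, 19->6, 20->7, 22->8, 25->9.5, 25->9.5, 26->11, 29->12
Step 2: Rank sum for X: R1 = 1 + 4 + 5 + 6 + 7 + 9.5 + 11 + 12 = 55.5.
Step 3: U_X = R1 - n1(n1+1)/2 = 55.5 - 8*9/2 = 55.5 - 36 = 19.5.
       U_Y = n1*n2 - U_X = 32 - 19.5 = 12.5.
Step 4: Ties are present, so use the tie-corrected normal approximation (with continuity correction) for the p-value.
Step 5: p-value = 0.609759; compare to alpha = 0.05. fail to reject H0.

U_X = 19.5, p = 0.609759, fail to reject H0 at alpha = 0.05.


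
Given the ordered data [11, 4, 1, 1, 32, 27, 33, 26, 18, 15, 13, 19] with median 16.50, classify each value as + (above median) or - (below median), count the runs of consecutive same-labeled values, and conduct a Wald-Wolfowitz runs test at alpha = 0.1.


Step 1: Compute median = 16.50; label A = above, B = below.
Labels in order: BBBBAAAAABBA  (n_A = 6, n_B = 6)
Step 2: Count runs R = 4.
Step 3: Under H0 (random ordering), E[R] = 2*n_A*n_B/(n_A+n_B) + 1 = 2*6*6/12 + 1 = 7.0000.
        Var[R] = 2*n_A*n_B*(2*n_A*n_B - n_A - n_B) / ((n_A+n_B)^2 * (n_A+n_B-1)) = 4320/1584 = 2.7273.
        SD[R] = 1.6514.
Step 4: Continuity-corrected z = (R + 0.5 - E[R]) / SD[R] = (4 + 0.5 - 7.0000) / 1.6514 = -1.5138.
Step 5: Two-sided p-value via normal approximation = 2*(1 - Phi(|z|)) = 0.130070.
Step 6: alpha = 0.1. fail to reject H0.

R = 4, z = -1.5138, p = 0.130070, fail to reject H0.


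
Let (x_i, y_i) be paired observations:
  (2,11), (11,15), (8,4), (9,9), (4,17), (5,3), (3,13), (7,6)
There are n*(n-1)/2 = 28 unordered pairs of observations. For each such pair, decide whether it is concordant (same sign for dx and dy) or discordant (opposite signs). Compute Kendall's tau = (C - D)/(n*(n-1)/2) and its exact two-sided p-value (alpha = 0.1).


Step 1: Enumerate the 28 unordered pairs (i,j) with i<j and classify each by sign(x_j-x_i) * sign(y_j-y_i).
  (1,2):dx=+9,dy=+4->C; (1,3):dx=+6,dy=-7->D; (1,4):dx=+7,dy=-2->D; (1,5):dx=+2,dy=+6->C
  (1,6):dx=+3,dy=-8->D; (1,7):dx=+1,dy=+2->C; (1,8):dx=+5,dy=-5->D; (2,3):dx=-3,dy=-11->C
  (2,4):dx=-2,dy=-6->C; (2,5):dx=-7,dy=+2->D; (2,6):dx=-6,dy=-12->C; (2,7):dx=-8,dy=-2->C
  (2,8):dx=-4,dy=-9->C; (3,4):dx=+1,dy=+5->C; (3,5):dx=-4,dy=+13->D; (3,6):dx=-3,dy=-1->C
  (3,7):dx=-5,dy=+9->D; (3,8):dx=-1,dy=+2->D; (4,5):dx=-5,dy=+8->D; (4,6):dx=-4,dy=-6->C
  (4,7):dx=-6,dy=+4->D; (4,8):dx=-2,dy=-3->C; (5,6):dx=+1,dy=-14->D; (5,7):dx=-1,dy=-4->C
  (5,8):dx=+3,dy=-11->D; (6,7):dx=-2,dy=+10->D; (6,8):dx=+2,dy=+3->C; (7,8):dx=+4,dy=-7->D
Step 2: C = 14, D = 14, total pairs = 28.
Step 3: tau = (C - D)/(n(n-1)/2) = (14 - 14)/28 = 0.000000.
Step 4: Exact two-sided p-value (enumerate n! = 40320 permutations of y under H0): p = 1.000000.
Step 5: alpha = 0.1. fail to reject H0.

tau_b = 0.0000 (C=14, D=14), p = 1.000000, fail to reject H0.


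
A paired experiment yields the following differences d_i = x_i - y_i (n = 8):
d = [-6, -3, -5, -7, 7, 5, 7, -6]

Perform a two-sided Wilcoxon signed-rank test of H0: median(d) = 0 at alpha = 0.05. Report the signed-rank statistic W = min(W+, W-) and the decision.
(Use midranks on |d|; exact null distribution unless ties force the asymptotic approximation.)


Step 1: Drop any zero differences (none here) and take |d_i|.
|d| = [6, 3, 5, 7, 7, 5, 7, 6]
Step 2: Midrank |d_i| (ties get averaged ranks).
ranks: |6|->4.5, |3|->1, |5|->2.5, |7|->7, |7|->7, |5|->2.5, |7|->7, |6|->4.5
Step 3: Attach original signs; sum ranks with positive sign and with negative sign.
W+ = 7 + 2.5 + 7 = 16.5
W- = 4.5 + 1 + 2.5 + 7 + 4.5 = 19.5
(Check: W+ + W- = 36 should equal n(n+1)/2 = 36.)
Step 4: Test statistic W = min(W+, W-) = 16.5.
Step 5: Ties in |d|, so use the tie-corrected normal approximation.
        E[W] = n(n+1)/4 = 8*9/4 = 18.
        Tie groups: |d|=5 (t=2), |d|=6 (t=2), |d|=7 (t=3); sum(t^3 - t) = 36.
        Var[W] = n(n+1)(2n+1)/24 - sum(t^3-t)/48 = 1224/24 - 36/48 = 50.25.
        z = (W - E[W]) / sqrt(Var[W]) = (16.5 - 18) / 7.0887 = -0.2116.
        Two-sided p = 2*Phi(z) = 0.832416.
Step 6: alpha = 0.05. fail to reject H0.

W+ = 16.5, W- = 19.5, W = min = 16.5, p = 0.832416, fail to reject H0.


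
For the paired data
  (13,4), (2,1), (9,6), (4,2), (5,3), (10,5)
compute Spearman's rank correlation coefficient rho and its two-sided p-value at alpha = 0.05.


Step 1: Rank x and y separately (midranks; no ties here).
rank(x): 13->6, 2->1, 9->4, 4->2, 5->3, 10->5
rank(y): 4->4, 1->1, 6->6, 2->2, 3->3, 5->5
Step 2: d_i = R_x(i) - R_y(i); compute d_i^2.
  (6-4)^2=4, (1-1)^2=0, (4-6)^2=4, (2-2)^2=0, (3-3)^2=0, (5-5)^2=0
sum(d^2) = 8.
Step 3: rho = 1 - 6*8 / (6*(6^2 - 1)) = 1 - 48/210 = 0.771429.
Step 4: Under H0, t = rho * sqrt((n-2)/(1-rho^2)) = 2.4247 ~ t(4).
Step 5: Two-sided p-value from the t-distribution with 4 df = 0.072397.
Step 6: alpha = 0.05. fail to reject H0.

rho = 0.7714, p = 0.072397, fail to reject H0 at alpha = 0.05.
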